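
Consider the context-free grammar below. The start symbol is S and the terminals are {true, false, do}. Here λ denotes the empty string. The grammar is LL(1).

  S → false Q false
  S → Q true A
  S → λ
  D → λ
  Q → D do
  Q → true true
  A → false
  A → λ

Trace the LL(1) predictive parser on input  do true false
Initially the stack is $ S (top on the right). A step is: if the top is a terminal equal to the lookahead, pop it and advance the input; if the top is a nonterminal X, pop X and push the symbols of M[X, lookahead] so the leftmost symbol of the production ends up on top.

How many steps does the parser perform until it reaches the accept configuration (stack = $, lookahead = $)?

step 1: stack=$ S  input=do true false $  — expand S → Q true A
step 2: stack=$ A true Q  input=do true false $  — expand Q → D do
step 3: stack=$ A true do D  input=do true false $  — expand D → λ
step 4: stack=$ A true do  input=do true false $  — match do
step 5: stack=$ A true  input=true false $  — match true
step 6: stack=$ A  input=false $  — expand A → false
step 7: stack=$ false  input=false $  — match false
Accept reached after 7 steps.

7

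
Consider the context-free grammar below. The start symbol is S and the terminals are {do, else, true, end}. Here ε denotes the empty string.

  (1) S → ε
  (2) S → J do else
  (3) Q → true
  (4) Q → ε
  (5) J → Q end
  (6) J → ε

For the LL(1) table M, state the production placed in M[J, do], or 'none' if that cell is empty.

J → ε

FIRST(Q) = {ε, true}
FIRST(J) = {ε, end, true}  (via Q end)
FIRST(S) = {ε, do, end, true}  (via J do else)
FOLLOW(S) includes $ since S is the start symbol.
FOLLOW(J): in S→J do else, J is followed by do else with FIRST {do}. Thus FOLLOW(J) = {do}.
For J → Q end: FIRST(Q end) = {end, true}, so it goes in M[J, t] for t ∈ {end, true}.
For J → ε: FIRST(ε) = {ε}, so it goes in M[J, t] for t ∈ {}; since ε ∈ FIRST, also for every t ∈ FOLLOW(J) = {do}.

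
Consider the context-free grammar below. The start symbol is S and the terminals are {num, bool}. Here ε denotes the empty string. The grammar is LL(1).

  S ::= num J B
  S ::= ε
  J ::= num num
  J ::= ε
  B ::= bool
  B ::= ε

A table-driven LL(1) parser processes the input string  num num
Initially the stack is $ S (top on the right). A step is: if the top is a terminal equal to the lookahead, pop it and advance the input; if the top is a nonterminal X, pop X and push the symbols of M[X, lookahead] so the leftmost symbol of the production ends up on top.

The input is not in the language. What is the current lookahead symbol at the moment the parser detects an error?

     Stack        Input      Action
  1  $ S          num num $  expand S ::= num J B
  2  $ B J num    num num $  match num
  3  $ B J        num $      expand J ::= num num
  4  $ B num num  num $      match num
  5  $ B num      $          error: top is terminal num but lookahead is $

$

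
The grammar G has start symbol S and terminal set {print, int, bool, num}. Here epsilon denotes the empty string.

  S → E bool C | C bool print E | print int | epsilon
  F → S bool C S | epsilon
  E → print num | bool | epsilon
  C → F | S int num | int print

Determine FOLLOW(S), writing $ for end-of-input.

{$, bool, int, print}

FIRST(E) = {epsilon, bool, print}
FIRST(S) = {epsilon, bool, int, print}  (via E bool C, C bool print E)
FIRST(F) = {epsilon, bool, int, print}  (via S bool C S)
FIRST(C) = {epsilon, bool, int, print}  (via F, S int num)
FOLLOW(S) includes $ since S is the start symbol.
FOLLOW(S): in F→S bool C S (occurrence 1), S is followed by bool C S with FIRST {bool}; in F→S bool C S (occurrence 2), the suffix after S is empty, so FOLLOW(S) ⊇ FOLLOW(F) = {$, bool, int, print}; in C→S int num, S is followed by int num with FIRST {int}. Thus FOLLOW(S) = {$, bool, int, print}.
FOLLOW(E): in S→E bool C, E is followed by bool C with FIRST {bool}; in S→C bool print E, the suffix after E is empty, so FOLLOW(E) ⊇ FOLLOW(S) = {$, bool, int, print}. Thus FOLLOW(E) = {$, bool, int, print}.
FOLLOW(F): in C→F, the suffix after F is empty, so FOLLOW(F) ⊇ FOLLOW(C) = {$, bool, int, print}. Thus FOLLOW(F) = {$, bool, int, print}.
FOLLOW(C): in S→E bool C, the suffix after C is empty, so FOLLOW(C) ⊇ FOLLOW(S) = {$, bool, int, print}; in S→C bool print E, C is followed by bool print E with FIRST {bool}; in F→S bool C S, C is followed by S with FIRST {epsilon, bool, int, print}; in F→S bool C S, the suffix after C is nullable, so FOLLOW(C) ⊇ FOLLOW(F) = {$, bool, int, print}. Thus FOLLOW(C) = {$, bool, int, print}.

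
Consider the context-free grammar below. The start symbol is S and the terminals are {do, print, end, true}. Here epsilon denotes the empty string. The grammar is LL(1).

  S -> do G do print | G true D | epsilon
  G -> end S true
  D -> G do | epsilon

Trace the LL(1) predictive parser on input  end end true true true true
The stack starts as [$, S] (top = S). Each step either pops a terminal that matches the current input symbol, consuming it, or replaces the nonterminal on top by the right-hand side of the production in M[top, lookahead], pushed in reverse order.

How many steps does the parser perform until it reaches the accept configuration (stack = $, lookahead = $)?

13

      Stack                            Input                          Action
   1  $ S                              end end true true true true $  expand S -> G true D
   2  $ D true G                       end end true true true true $  expand G -> end S true
   3  $ D true true S end              end end true true true true $  match end
   4  $ D true true S                  end true true true true $      expand S -> G true D
   5  $ D true true D true G           end true true true true $      expand G -> end S true
   6  $ D true true D true true S end  end true true true true $      match end
   7  $ D true true D true true S      true true true true $          expand S -> epsilon
   8  $ D true true D true true        true true true true $          match true
   9  $ D true true D true             true true true $               match true
  10  $ D true true D                  true true $                    expand D -> epsilon
  11  $ D true true                    true true $                    match true
  12  $ D true                         true $                         match true
  13  $ D                              $                              expand D -> epsilon
Accept reached after 13 steps.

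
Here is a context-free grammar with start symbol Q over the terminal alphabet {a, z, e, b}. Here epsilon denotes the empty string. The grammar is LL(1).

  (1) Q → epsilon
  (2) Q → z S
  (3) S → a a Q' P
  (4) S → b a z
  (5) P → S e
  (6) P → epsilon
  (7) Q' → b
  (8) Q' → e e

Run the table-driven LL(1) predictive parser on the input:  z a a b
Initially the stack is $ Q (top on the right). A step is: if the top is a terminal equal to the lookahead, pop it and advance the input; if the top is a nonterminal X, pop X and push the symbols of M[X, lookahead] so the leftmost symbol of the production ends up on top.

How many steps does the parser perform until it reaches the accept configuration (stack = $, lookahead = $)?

8

step 1: stack=$ Q  input=z a a b $  — expand Q → z S
step 2: stack=$ S z  input=z a a b $  — match z
step 3: stack=$ S  input=a a b $  — expand S → a a Q' P
step 4: stack=$ P Q' a a  input=a a b $  — match a
step 5: stack=$ P Q' a  input=a b $  — match a
step 6: stack=$ P Q'  input=b $  — expand Q' → b
step 7: stack=$ P b  input=b $  — match b
step 8: stack=$ P  input=$  — expand P → epsilon
Accept reached after 8 steps.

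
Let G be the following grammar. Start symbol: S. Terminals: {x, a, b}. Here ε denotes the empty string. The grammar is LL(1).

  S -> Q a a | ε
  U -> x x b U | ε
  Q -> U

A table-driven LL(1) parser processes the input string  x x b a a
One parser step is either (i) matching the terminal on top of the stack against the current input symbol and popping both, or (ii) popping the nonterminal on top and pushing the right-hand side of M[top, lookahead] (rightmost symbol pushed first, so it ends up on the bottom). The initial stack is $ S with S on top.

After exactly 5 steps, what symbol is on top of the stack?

b

step 1: stack=$ S  input=x x b a a $  — expand S -> Q a a
step 2: stack=$ a a Q  input=x x b a a $  — expand Q -> U
step 3: stack=$ a a U  input=x x b a a $  — expand U -> x x b U
step 4: stack=$ a a U b x x  input=x x b a a $  — match x
step 5: stack=$ a a U b x  input=x b a a $  — match x
Stack after step 5: $ a a U b (top = b).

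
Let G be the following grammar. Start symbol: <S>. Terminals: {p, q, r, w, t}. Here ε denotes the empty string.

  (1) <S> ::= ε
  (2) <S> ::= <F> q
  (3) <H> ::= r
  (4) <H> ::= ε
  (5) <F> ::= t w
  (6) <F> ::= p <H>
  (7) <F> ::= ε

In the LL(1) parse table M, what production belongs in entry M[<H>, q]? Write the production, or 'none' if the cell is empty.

<H> ::= ε

FIRST(<H>) = {ε, r}
FIRST(<F>) = {ε, p, t}
FIRST(<S>) = {ε, p, q, t}  (via <F> q)
FOLLOW(<S>) includes $ since <S> is the start symbol.
FOLLOW(<F>): in <S>::=<F> q, <F> is followed by q with FIRST {q}. Thus FOLLOW(<F>) = {q}.
FOLLOW(<H>): in <F>::=p <H>, the suffix after <H> is empty, so FOLLOW(<H>) ⊇ FOLLOW(<F>) = {q}. Thus FOLLOW(<H>) = {q}.
For <H> ::= r: FIRST(r) = {r}, so it goes in M[<H>, t] for t ∈ {r}.
For <H> ::= ε: FIRST(ε) = {ε}, so it goes in M[<H>, t] for t ∈ {}; since ε ∈ FIRST, also for every t ∈ FOLLOW(<H>) = {q}.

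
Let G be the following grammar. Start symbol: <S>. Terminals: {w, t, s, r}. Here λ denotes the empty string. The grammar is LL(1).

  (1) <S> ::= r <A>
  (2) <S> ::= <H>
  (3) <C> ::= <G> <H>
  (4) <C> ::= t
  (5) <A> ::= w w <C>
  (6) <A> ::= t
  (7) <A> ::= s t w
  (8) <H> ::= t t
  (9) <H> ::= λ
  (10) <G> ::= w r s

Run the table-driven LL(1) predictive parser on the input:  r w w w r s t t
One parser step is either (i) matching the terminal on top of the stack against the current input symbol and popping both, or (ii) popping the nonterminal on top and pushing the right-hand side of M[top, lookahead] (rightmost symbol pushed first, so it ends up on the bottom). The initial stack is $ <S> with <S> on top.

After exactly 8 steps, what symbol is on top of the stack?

r

     Stack        Input              Action
  1  $ <S>        r w w w r s t t $  expand <S> ::= r <A>
  2  $ <A> r      r w w w r s t t $  match r
  3  $ <A>        w w w r s t t $    expand <A> ::= w w <C>
  4  $ <C> w w    w w w r s t t $    match w
  5  $ <C> w      w w r s t t $      match w
  6  $ <C>        w r s t t $        expand <C> ::= <G> <H>
  7  $ <H> <G>    w r s t t $        expand <G> ::= w r s
  8  $ <H> s r w  w r s t t $        match w
Stack after step 8: $ <H> s r (top = r).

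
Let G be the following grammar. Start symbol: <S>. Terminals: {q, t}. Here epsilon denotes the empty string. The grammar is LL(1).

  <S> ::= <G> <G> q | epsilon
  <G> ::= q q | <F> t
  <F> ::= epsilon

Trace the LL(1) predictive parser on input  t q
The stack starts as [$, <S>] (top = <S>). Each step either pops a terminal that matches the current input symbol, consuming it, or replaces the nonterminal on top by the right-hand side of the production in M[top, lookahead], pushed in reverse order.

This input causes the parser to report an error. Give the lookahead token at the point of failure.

$

step 1: stack=$ <S>  input=t q $  — expand <S> ::= <G> <G> q
step 2: stack=$ q <G> <G>  input=t q $  — expand <G> ::= <F> t
step 3: stack=$ q <G> t <F>  input=t q $  — expand <F> ::= epsilon
step 4: stack=$ q <G> t  input=t q $  — match t
step 5: stack=$ q <G>  input=q $  — expand <G> ::= q q
step 6: stack=$ q q q  input=q $  — match q
step 7: stack=$ q q  input=$  — error: top is terminal q but lookahead is $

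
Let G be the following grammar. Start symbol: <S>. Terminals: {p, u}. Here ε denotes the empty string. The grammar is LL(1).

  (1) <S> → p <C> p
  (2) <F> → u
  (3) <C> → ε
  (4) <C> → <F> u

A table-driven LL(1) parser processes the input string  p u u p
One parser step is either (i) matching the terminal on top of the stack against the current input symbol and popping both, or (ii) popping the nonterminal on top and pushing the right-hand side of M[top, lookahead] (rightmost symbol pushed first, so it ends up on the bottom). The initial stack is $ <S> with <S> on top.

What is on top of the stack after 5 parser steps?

u

step 1: stack=$ <S>  input=p u u p $  — expand <S> → p <C> p
step 2: stack=$ p <C> p  input=p u u p $  — match p
step 3: stack=$ p <C>  input=u u p $  — expand <C> → <F> u
step 4: stack=$ p u <F>  input=u u p $  — expand <F> → u
step 5: stack=$ p u u  input=u u p $  — match u
Stack after step 5: $ p u (top = u).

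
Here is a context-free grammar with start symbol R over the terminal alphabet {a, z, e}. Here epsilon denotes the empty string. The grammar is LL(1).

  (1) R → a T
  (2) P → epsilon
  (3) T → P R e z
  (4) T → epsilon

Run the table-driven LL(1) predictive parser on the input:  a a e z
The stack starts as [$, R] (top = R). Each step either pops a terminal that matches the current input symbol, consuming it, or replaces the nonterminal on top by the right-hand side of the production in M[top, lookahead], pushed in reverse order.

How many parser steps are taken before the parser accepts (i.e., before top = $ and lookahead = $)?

step 1: stack=$ R  input=a a e z $  — expand R → a T
step 2: stack=$ T a  input=a a e z $  — match a
step 3: stack=$ T  input=a e z $  — expand T → P R e z
step 4: stack=$ z e R P  input=a e z $  — expand P → epsilon
step 5: stack=$ z e R  input=a e z $  — expand R → a T
step 6: stack=$ z e T a  input=a e z $  — match a
step 7: stack=$ z e T  input=e z $  — expand T → epsilon
step 8: stack=$ z e  input=e z $  — match e
step 9: stack=$ z  input=z $  — match z
Accept reached after 9 steps.

9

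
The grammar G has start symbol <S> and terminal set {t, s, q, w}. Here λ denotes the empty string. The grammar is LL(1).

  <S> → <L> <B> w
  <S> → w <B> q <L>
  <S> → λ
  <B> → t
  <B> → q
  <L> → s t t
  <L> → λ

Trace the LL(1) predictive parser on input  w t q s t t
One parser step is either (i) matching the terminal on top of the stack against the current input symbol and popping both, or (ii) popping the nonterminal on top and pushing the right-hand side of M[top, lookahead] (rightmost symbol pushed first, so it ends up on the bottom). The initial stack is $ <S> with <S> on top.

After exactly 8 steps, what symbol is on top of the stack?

t

step 1: stack=$ <S>  input=w t q s t t $  — expand <S> → w <B> q <L>
step 2: stack=$ <L> q <B> w  input=w t q s t t $  — match w
step 3: stack=$ <L> q <B>  input=t q s t t $  — expand <B> → t
step 4: stack=$ <L> q t  input=t q s t t $  — match t
step 5: stack=$ <L> q  input=q s t t $  — match q
step 6: stack=$ <L>  input=s t t $  — expand <L> → s t t
step 7: stack=$ t t s  input=s t t $  — match s
step 8: stack=$ t t  input=t t $  — match t
Stack after step 8: $ t (top = t).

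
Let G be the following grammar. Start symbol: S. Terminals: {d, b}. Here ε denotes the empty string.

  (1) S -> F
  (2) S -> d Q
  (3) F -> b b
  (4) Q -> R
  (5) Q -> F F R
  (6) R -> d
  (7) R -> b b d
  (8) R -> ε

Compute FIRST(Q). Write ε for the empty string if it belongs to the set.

{ε, b, d}

FIRST(F) = {b}
FIRST(R) = {ε, b, d}
FIRST(S) = {b, d}  (via F)
FIRST(Q) = {ε, b, d}  (via R, F F R)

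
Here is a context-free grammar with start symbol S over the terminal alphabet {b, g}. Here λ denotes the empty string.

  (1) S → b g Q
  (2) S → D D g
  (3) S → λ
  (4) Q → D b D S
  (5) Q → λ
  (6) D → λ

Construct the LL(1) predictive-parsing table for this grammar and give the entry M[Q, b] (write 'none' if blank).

FIRST(D) = {λ}
FIRST(S) = {λ, b, g}  (via D D g)
FIRST(Q) = {λ, b}  (via D b D S)
FOLLOW(S) includes $ since S is the start symbol.
FOLLOW(S): in Q→D b D S, the suffix after S is empty, so FOLLOW(S) ⊇ FOLLOW(Q) = {$}. Thus FOLLOW(S) = {$}.
FOLLOW(Q): in S→b g Q, the suffix after Q is empty, so FOLLOW(Q) ⊇ FOLLOW(S) = {$}. Thus FOLLOW(Q) = {$}.
For Q → D b D S: FIRST(D b D S) = {b}, so it goes in M[Q, t] for t ∈ {b}.
For Q → λ: FIRST(λ) = {λ}, so it goes in M[Q, t] for t ∈ {}; since λ ∈ FIRST, also for every t ∈ FOLLOW(Q) = {$}.

Q → D b D S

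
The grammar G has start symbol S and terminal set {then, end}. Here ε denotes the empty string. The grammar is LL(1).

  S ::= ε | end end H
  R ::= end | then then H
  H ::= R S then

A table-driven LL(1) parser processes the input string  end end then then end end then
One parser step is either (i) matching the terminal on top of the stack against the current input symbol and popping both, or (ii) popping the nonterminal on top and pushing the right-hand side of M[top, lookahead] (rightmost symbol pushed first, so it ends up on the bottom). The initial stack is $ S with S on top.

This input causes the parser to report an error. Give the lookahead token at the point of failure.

then

      Stack                    Input                             Action
   1  $ S                      end end then then end end then $  expand S ::= end end H
   2  $ H end end              end end then then end end then $  match end
   3  $ H end                  end then then end end then $      match end
   4  $ H                      then then end end then $          expand H ::= R S then
   5  $ then S R               then then end end then $          expand R ::= then then H
   6  $ then S H then then     then then end end then $          match then
   7  $ then S H then          then end end then $               match then
   8  $ then S H               end end then $                    expand H ::= R S then
   9  $ then S then S R        end end then $                    expand R ::= end
  10  $ then S then S end      end end then $                    match end
  11  $ then S then S          end then $                        expand S ::= end end H
  12  $ then S then H end end  end then $                        match end
  13  $ then S then H end      then $                            error: top is terminal end but lookahead is then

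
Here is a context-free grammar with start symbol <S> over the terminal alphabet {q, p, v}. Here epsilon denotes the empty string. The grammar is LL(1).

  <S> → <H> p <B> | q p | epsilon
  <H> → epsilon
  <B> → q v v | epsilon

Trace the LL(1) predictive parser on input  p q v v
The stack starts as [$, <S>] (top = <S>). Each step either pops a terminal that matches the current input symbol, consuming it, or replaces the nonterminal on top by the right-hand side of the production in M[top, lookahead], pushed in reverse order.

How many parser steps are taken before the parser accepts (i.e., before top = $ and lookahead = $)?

     Stack        Input      Action
  1  $ <S>        p q v v $  expand <S> → <H> p <B>
  2  $ <B> p <H>  p q v v $  expand <H> → epsilon
  3  $ <B> p      p q v v $  match p
  4  $ <B>        q v v $    expand <B> → q v v
  5  $ v v q      q v v $    match q
  6  $ v v        v v $      match v
  7  $ v          v $        match v
Accept reached after 7 steps.

7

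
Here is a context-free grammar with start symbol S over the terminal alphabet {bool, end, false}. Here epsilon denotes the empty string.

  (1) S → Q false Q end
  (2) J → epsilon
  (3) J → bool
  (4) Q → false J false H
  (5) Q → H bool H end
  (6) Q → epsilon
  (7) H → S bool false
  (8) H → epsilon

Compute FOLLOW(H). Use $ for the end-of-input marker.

FIRST(J) = {epsilon, bool}
FIRST(S) = {bool, false}  (via Q false Q end)
FIRST(H) = {epsilon, bool, false}  (via S bool false)
FIRST(Q) = {epsilon, bool, false}  (via H bool H end)
FOLLOW(S) includes $ since S is the start symbol.
FOLLOW(S): in H→S bool false, S is followed by bool false with FIRST {bool}. Thus FOLLOW(S) = {$, bool}.
FOLLOW(J): in Q→false J false H, J is followed by false H with FIRST {false}. Thus FOLLOW(J) = {false}.
FOLLOW(Q): in S→Q false Q end (occurrence 1), Q is followed by false Q end with FIRST {false}; in S→Q false Q end (occurrence 2), Q is followed by end with FIRST {end}. Thus FOLLOW(Q) = {end, false}.
FOLLOW(H): in Q→false J false H, the suffix after H is empty, so FOLLOW(H) ⊇ FOLLOW(Q) = {end, false}; in Q→H bool H end (occurrence 1), H is followed by bool H end with FIRST {bool}; in Q→H bool H end (occurrence 2), H is followed by end with FIRST {end}. Thus FOLLOW(H) = {bool, end, false}.

{bool, end, false}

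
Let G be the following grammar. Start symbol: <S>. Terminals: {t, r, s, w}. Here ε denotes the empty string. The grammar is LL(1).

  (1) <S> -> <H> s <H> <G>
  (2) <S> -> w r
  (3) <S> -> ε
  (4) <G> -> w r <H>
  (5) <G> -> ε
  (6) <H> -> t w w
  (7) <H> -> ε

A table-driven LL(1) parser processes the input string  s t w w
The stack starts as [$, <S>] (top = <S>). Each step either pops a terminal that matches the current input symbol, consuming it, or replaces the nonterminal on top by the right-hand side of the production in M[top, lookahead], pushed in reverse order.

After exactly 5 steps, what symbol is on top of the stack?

     Stack            Input      Action
  1  $ <S>            s t w w $  expand <S> -> <H> s <H> <G>
  2  $ <G> <H> s <H>  s t w w $  expand <H> -> ε
  3  $ <G> <H> s      s t w w $  match s
  4  $ <G> <H>        t w w $    expand <H> -> t w w
  5  $ <G> w w t      t w w $    match t
Stack after step 5: $ <G> w w (top = w).

w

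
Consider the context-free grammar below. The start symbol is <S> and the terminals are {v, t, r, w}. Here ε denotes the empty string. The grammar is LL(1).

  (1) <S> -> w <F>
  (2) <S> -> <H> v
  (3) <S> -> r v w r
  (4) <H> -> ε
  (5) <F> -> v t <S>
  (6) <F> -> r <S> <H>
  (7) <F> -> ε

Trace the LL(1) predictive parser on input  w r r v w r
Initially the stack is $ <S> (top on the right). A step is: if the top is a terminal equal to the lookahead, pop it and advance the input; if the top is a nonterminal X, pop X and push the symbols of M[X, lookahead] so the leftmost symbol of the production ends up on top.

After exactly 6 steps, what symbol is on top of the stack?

v

     Stack          Input          Action
  1  $ <S>          w r r v w r $  expand <S> -> w <F>
  2  $ <F> w        w r r v w r $  match w
  3  $ <F>          r r v w r $    expand <F> -> r <S> <H>
  4  $ <H> <S> r    r r v w r $    match r
  5  $ <H> <S>      r v w r $      expand <S> -> r v w r
  6  $ <H> r w v r  r v w r $      match r
Stack after step 6: $ <H> r w v (top = v).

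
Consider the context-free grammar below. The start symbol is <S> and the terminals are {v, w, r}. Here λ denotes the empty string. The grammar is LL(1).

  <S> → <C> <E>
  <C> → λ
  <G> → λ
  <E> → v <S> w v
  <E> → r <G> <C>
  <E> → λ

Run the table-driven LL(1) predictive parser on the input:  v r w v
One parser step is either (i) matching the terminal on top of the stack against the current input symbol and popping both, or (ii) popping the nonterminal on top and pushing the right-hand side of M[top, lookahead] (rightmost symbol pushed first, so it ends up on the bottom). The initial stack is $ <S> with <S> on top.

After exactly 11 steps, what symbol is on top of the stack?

v

      Stack            Input      Action
   1  $ <S>            v r w v $  expand <S> → <C> <E>
   2  $ <E> <C>        v r w v $  expand <C> → λ
   3  $ <E>            v r w v $  expand <E> → v <S> w v
   4  $ v w <S> v      v r w v $  match v
   5  $ v w <S>        r w v $    expand <S> → <C> <E>
   6  $ v w <E> <C>    r w v $    expand <C> → λ
   7  $ v w <E>        r w v $    expand <E> → r <G> <C>
   8  $ v w <C> <G> r  r w v $    match r
   9  $ v w <C> <G>    w v $      expand <G> → λ
  10  $ v w <C>        w v $      expand <C> → λ
  11  $ v w            w v $      match w
Stack after step 11: $ v (top = v).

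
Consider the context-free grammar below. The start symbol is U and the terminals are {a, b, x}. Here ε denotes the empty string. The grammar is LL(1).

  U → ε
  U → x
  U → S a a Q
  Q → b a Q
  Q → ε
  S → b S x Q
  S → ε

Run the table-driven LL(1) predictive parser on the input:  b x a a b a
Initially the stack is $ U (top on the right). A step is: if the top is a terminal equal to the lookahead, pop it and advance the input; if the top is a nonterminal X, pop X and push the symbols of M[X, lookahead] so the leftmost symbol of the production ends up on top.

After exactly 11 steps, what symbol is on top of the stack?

Q

step 1: stack=$ U  input=b x a a b a $  — expand U → S a a Q
step 2: stack=$ Q a a S  input=b x a a b a $  — expand S → b S x Q
step 3: stack=$ Q a a Q x S b  input=b x a a b a $  — match b
step 4: stack=$ Q a a Q x S  input=x a a b a $  — expand S → ε
step 5: stack=$ Q a a Q x  input=x a a b a $  — match x
step 6: stack=$ Q a a Q  input=a a b a $  — expand Q → ε
step 7: stack=$ Q a a  input=a a b a $  — match a
step 8: stack=$ Q a  input=a b a $  — match a
step 9: stack=$ Q  input=b a $  — expand Q → b a Q
step 10: stack=$ Q a b  input=b a $  — match b
step 11: stack=$ Q a  input=a $  — match a
Stack after step 11: $ Q (top = Q).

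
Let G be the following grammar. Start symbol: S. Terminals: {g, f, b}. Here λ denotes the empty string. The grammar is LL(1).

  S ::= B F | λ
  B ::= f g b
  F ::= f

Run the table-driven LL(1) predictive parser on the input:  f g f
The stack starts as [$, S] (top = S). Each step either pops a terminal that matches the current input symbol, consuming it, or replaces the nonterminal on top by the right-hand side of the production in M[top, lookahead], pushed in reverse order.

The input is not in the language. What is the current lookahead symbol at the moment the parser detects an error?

step 1: stack=$ S  input=f g f $  — expand S ::= B F
step 2: stack=$ F B  input=f g f $  — expand B ::= f g b
step 3: stack=$ F b g f  input=f g f $  — match f
step 4: stack=$ F b g  input=g f $  — match g
step 5: stack=$ F b  input=f $  — error: top is terminal b but lookahead is f

f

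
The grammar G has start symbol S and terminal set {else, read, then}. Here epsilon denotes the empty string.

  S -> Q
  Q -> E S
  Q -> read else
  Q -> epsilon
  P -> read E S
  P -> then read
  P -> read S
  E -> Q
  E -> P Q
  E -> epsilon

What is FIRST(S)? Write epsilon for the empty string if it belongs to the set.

{epsilon, read, then}

FIRST(P) = {read, then}
FIRST(S) = {epsilon, read, then}  (via Q)
FIRST(Q) = {epsilon, read, then}  (via E S)
FIRST(E) = {epsilon, read, then}  (via Q, P Q)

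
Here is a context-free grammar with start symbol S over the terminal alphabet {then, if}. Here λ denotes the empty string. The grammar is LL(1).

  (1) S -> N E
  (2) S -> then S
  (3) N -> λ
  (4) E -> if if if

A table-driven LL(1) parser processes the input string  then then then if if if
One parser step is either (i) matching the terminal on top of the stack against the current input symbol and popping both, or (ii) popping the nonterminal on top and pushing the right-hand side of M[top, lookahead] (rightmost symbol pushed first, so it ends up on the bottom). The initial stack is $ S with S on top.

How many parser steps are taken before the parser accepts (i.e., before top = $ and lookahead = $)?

      Stack       Input                      Action
   1  $ S         then then then if if if $  expand S -> then S
   2  $ S then    then then then if if if $  match then
   3  $ S         then then if if if $       expand S -> then S
   4  $ S then    then then if if if $       match then
   5  $ S         then if if if $            expand S -> then S
   6  $ S then    then if if if $            match then
   7  $ S         if if if $                 expand S -> N E
   8  $ E N       if if if $                 expand N -> λ
   9  $ E         if if if $                 expand E -> if if if
  10  $ if if if  if if if $                 match if
  11  $ if if     if if $                    match if
  12  $ if        if $                       match if
Accept reached after 12 steps.

12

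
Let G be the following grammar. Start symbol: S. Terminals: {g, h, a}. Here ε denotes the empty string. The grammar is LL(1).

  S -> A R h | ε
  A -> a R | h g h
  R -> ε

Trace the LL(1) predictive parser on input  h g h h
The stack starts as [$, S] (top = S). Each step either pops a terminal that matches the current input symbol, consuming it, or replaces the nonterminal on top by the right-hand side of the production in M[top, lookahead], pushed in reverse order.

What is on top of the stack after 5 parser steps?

R

     Stack        Input      Action
  1  $ S          h g h h $  expand S -> A R h
  2  $ h R A      h g h h $  expand A -> h g h
  3  $ h R h g h  h g h h $  match h
  4  $ h R h g    g h h $    match g
  5  $ h R h      h h $      match h
Stack after step 5: $ h R (top = R).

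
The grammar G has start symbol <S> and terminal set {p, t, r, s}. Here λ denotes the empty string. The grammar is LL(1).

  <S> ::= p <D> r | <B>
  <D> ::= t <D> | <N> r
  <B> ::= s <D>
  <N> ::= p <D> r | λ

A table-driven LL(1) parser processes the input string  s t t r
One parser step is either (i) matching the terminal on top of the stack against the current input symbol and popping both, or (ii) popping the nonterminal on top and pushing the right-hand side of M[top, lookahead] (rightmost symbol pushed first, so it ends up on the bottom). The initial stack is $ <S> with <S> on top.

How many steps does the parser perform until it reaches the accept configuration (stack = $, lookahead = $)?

10

      Stack    Input      Action
   1  $ <S>    s t t r $  expand <S> ::= <B>
   2  $ <B>    s t t r $  expand <B> ::= s <D>
   3  $ <D> s  s t t r $  match s
   4  $ <D>    t t r $    expand <D> ::= t <D>
   5  $ <D> t  t t r $    match t
   6  $ <D>    t r $      expand <D> ::= t <D>
   7  $ <D> t  t r $      match t
   8  $ <D>    r $        expand <D> ::= <N> r
   9  $ r <N>  r $        expand <N> ::= λ
  10  $ r      r $        match r
Accept reached after 10 steps.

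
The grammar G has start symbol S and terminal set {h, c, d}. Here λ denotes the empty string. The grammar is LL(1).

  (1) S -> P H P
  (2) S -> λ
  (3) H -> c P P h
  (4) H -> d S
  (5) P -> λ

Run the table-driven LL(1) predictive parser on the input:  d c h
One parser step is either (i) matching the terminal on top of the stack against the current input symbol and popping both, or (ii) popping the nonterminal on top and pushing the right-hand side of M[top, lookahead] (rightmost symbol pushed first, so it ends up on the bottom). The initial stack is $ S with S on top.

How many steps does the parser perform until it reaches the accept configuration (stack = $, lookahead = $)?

13

      Stack          Input    Action
   1  $ S            d c h $  expand S -> P H P
   2  $ P H P        d c h $  expand P -> λ
   3  $ P H          d c h $  expand H -> d S
   4  $ P S d        d c h $  match d
   5  $ P S          c h $    expand S -> P H P
   6  $ P P H P      c h $    expand P -> λ
   7  $ P P H        c h $    expand H -> c P P h
   8  $ P P h P P c  c h $    match c
   9  $ P P h P P    h $      expand P -> λ
  10  $ P P h P      h $      expand P -> λ
  11  $ P P h        h $      match h
  12  $ P P          $        expand P -> λ
  13  $ P            $        expand P -> λ
Accept reached after 13 steps.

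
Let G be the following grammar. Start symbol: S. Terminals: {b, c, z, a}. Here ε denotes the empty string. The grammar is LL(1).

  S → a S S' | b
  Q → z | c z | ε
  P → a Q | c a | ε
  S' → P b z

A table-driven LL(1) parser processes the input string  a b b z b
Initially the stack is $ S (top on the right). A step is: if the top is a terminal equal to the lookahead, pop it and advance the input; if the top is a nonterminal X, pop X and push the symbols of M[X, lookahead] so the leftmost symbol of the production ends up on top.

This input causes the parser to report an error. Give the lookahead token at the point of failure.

b

     Stack     Input        Action
  1  $ S       a b b z b $  expand S → a S S'
  2  $ S' S a  a b b z b $  match a
  3  $ S' S    b b z b $    expand S → b
  4  $ S' b    b b z b $    match b
  5  $ S'      b z b $      expand S' → P b z
  6  $ z b P   b z b $      expand P → ε
  7  $ z b     b z b $      match b
  8  $ z       z b $        match z
  9  $         b $          error: stack empty but input remains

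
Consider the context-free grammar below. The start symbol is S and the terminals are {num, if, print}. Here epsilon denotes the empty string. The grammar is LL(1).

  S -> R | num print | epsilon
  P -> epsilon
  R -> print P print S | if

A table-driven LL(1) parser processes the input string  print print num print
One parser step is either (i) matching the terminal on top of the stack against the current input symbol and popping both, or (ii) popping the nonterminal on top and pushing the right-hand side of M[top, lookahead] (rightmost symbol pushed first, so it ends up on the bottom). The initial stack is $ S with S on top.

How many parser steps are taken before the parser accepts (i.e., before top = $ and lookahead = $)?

     Stack              Input                    Action
  1  $ S                print print num print $  expand S -> R
  2  $ R                print print num print $  expand R -> print P print S
  3  $ S print P print  print print num print $  match print
  4  $ S print P        print num print $        expand P -> epsilon
  5  $ S print          print num print $        match print
  6  $ S                num print $              expand S -> num print
  7  $ print num        num print $              match num
  8  $ print            print $                  match print
Accept reached after 8 steps.

8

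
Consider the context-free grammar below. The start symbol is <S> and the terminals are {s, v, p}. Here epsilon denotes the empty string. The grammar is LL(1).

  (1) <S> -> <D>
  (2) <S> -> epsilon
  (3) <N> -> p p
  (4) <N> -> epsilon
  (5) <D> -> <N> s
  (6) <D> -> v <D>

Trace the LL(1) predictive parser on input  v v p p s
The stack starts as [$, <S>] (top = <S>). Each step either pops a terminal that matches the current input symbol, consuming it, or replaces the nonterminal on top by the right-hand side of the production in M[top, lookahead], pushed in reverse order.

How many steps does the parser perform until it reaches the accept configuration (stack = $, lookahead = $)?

      Stack    Input        Action
   1  $ <S>    v v p p s $  expand <S> -> <D>
   2  $ <D>    v v p p s $  expand <D> -> v <D>
   3  $ <D> v  v v p p s $  match v
   4  $ <D>    v p p s $    expand <D> -> v <D>
   5  $ <D> v  v p p s $    match v
   6  $ <D>    p p s $      expand <D> -> <N> s
   7  $ s <N>  p p s $      expand <N> -> p p
   8  $ s p p  p p s $      match p
   9  $ s p    p s $        match p
  10  $ s      s $          match s
Accept reached after 10 steps.

10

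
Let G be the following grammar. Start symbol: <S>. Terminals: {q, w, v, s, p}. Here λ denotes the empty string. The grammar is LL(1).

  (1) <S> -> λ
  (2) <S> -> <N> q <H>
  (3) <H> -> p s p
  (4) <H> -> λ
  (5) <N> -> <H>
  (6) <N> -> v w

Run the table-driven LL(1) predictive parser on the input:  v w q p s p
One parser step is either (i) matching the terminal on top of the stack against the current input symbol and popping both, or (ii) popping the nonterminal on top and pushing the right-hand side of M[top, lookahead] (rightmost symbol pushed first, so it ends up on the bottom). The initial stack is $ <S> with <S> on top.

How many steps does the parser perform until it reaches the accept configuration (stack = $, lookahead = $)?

9

     Stack        Input          Action
  1  $ <S>        v w q p s p $  expand <S> -> <N> q <H>
  2  $ <H> q <N>  v w q p s p $  expand <N> -> v w
  3  $ <H> q w v  v w q p s p $  match v
  4  $ <H> q w    w q p s p $    match w
  5  $ <H> q      q p s p $      match q
  6  $ <H>        p s p $        expand <H> -> p s p
  7  $ p s p      p s p $        match p
  8  $ p s        s p $          match s
  9  $ p          p $            match p
Accept reached after 9 steps.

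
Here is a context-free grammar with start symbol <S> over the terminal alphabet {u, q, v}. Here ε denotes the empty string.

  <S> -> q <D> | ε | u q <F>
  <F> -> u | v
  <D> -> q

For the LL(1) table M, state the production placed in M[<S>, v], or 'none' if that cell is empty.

FIRST(<S>): from <S>->q <D> we get {q}; from <S>->ε we get {ε}; from <S>->u q <F> we get {u}. So FIRST(<S>) = {ε, q, u}.
FIRST(<F>): from <F>->u we get {u}; from <F>->v we get {v}. So FIRST(<F>) = {u, v}.
FIRST(<D>): from <D>->q we get {q}. So FIRST(<D>) = {q}.
FOLLOW(<S>) includes $ since <S> is the start symbol.
FOLLOW(<S>): <S> appears on no right-hand side. Thus FOLLOW(<S>) = {$}.
For <S> -> q <D>: FIRST(q <D>) = {q}, so it goes in M[<S>, t] for t ∈ {q}.
For <S> -> ε: FIRST(ε) = {ε}, so it goes in M[<S>, t] for t ∈ {}; since ε ∈ FIRST, also for every t ∈ FOLLOW(<S>) = {$}.
For <S> -> u q <F>: FIRST(u q <F>) = {u}, so it goes in M[<S>, t] for t ∈ {u}.
None of these place a production in M[<S>, v].

none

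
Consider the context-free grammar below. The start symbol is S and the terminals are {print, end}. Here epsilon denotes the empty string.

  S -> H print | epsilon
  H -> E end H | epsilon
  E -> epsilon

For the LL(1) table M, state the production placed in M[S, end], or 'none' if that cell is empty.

FIRST(E) = {epsilon}
FIRST(H) = {epsilon, end}  (via E end H)
FIRST(S) = {epsilon, end, print}  (via H print)
FOLLOW(S) includes $ since S is the start symbol.
FOLLOW(S): S appears on no right-hand side. Thus FOLLOW(S) = {$}.
For S -> H print: FIRST(H print) = {end, print}, so it goes in M[S, t] for t ∈ {end, print}.
For S -> epsilon: FIRST(epsilon) = {epsilon}, so it goes in M[S, t] for t ∈ {}; since epsilon ∈ FIRST, also for every t ∈ FOLLOW(S) = {$}.

S -> H print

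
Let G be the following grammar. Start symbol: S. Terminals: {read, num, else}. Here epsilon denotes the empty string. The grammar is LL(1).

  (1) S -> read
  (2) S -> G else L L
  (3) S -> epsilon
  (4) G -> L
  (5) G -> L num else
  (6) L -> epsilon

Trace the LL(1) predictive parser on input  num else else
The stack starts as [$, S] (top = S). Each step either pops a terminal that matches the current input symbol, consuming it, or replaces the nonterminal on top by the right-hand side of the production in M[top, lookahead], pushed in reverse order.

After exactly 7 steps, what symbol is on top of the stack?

L

step 1: stack=$ S  input=num else else $  — expand S -> G else L L
step 2: stack=$ L L else G  input=num else else $  — expand G -> L num else
step 3: stack=$ L L else else num L  input=num else else $  — expand L -> epsilon
step 4: stack=$ L L else else num  input=num else else $  — match num
step 5: stack=$ L L else else  input=else else $  — match else
step 6: stack=$ L L else  input=else $  — match else
step 7: stack=$ L L  input=$  — expand L -> epsilon
Stack after step 7: $ L (top = L).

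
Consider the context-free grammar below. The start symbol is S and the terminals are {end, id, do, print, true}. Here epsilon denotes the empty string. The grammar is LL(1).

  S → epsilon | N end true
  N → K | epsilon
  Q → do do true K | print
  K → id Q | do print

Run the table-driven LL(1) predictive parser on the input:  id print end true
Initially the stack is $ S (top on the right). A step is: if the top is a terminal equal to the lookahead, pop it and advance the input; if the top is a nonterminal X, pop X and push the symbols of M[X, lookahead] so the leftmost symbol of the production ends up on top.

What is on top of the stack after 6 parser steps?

     Stack             Input                Action
  1  $ S               id print end true $  expand S → N end true
  2  $ true end N      id print end true $  expand N → K
  3  $ true end K      id print end true $  expand K → id Q
  4  $ true end Q id   id print end true $  match id
  5  $ true end Q      print end true $     expand Q → print
  6  $ true end print  print end true $     match print
Stack after step 6: $ true end (top = end).

end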